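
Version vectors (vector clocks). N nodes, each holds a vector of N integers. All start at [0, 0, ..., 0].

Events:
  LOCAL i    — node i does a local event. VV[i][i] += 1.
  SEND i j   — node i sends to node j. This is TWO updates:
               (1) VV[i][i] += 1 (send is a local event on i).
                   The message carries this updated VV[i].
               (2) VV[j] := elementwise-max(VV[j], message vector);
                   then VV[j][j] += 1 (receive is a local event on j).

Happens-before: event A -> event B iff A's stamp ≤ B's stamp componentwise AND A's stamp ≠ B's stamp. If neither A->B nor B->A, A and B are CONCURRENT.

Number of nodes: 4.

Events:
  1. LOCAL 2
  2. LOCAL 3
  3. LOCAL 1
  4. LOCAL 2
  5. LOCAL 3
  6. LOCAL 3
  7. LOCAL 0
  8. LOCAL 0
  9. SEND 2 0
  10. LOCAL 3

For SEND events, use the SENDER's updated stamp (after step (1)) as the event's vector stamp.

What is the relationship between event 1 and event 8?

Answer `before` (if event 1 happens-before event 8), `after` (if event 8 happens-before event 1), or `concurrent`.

Answer: concurrent

Derivation:
Initial: VV[0]=[0, 0, 0, 0]
Initial: VV[1]=[0, 0, 0, 0]
Initial: VV[2]=[0, 0, 0, 0]
Initial: VV[3]=[0, 0, 0, 0]
Event 1: LOCAL 2: VV[2][2]++ -> VV[2]=[0, 0, 1, 0]
Event 2: LOCAL 3: VV[3][3]++ -> VV[3]=[0, 0, 0, 1]
Event 3: LOCAL 1: VV[1][1]++ -> VV[1]=[0, 1, 0, 0]
Event 4: LOCAL 2: VV[2][2]++ -> VV[2]=[0, 0, 2, 0]
Event 5: LOCAL 3: VV[3][3]++ -> VV[3]=[0, 0, 0, 2]
Event 6: LOCAL 3: VV[3][3]++ -> VV[3]=[0, 0, 0, 3]
Event 7: LOCAL 0: VV[0][0]++ -> VV[0]=[1, 0, 0, 0]
Event 8: LOCAL 0: VV[0][0]++ -> VV[0]=[2, 0, 0, 0]
Event 9: SEND 2->0: VV[2][2]++ -> VV[2]=[0, 0, 3, 0], msg_vec=[0, 0, 3, 0]; VV[0]=max(VV[0],msg_vec) then VV[0][0]++ -> VV[0]=[3, 0, 3, 0]
Event 10: LOCAL 3: VV[3][3]++ -> VV[3]=[0, 0, 0, 4]
Event 1 stamp: [0, 0, 1, 0]
Event 8 stamp: [2, 0, 0, 0]
[0, 0, 1, 0] <= [2, 0, 0, 0]? False
[2, 0, 0, 0] <= [0, 0, 1, 0]? False
Relation: concurrent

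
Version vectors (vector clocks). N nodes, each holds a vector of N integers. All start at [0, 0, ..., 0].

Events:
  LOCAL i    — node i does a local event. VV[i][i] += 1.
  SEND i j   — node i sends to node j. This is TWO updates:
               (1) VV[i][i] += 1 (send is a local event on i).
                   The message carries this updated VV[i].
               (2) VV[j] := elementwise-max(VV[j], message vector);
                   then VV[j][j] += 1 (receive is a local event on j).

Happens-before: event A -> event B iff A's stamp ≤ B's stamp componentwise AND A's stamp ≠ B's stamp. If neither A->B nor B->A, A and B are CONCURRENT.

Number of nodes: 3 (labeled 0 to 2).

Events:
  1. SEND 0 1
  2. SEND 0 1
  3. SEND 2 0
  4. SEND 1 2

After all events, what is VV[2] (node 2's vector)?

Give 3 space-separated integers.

Initial: VV[0]=[0, 0, 0]
Initial: VV[1]=[0, 0, 0]
Initial: VV[2]=[0, 0, 0]
Event 1: SEND 0->1: VV[0][0]++ -> VV[0]=[1, 0, 0], msg_vec=[1, 0, 0]; VV[1]=max(VV[1],msg_vec) then VV[1][1]++ -> VV[1]=[1, 1, 0]
Event 2: SEND 0->1: VV[0][0]++ -> VV[0]=[2, 0, 0], msg_vec=[2, 0, 0]; VV[1]=max(VV[1],msg_vec) then VV[1][1]++ -> VV[1]=[2, 2, 0]
Event 3: SEND 2->0: VV[2][2]++ -> VV[2]=[0, 0, 1], msg_vec=[0, 0, 1]; VV[0]=max(VV[0],msg_vec) then VV[0][0]++ -> VV[0]=[3, 0, 1]
Event 4: SEND 1->2: VV[1][1]++ -> VV[1]=[2, 3, 0], msg_vec=[2, 3, 0]; VV[2]=max(VV[2],msg_vec) then VV[2][2]++ -> VV[2]=[2, 3, 2]
Final vectors: VV[0]=[3, 0, 1]; VV[1]=[2, 3, 0]; VV[2]=[2, 3, 2]

Answer: 2 3 2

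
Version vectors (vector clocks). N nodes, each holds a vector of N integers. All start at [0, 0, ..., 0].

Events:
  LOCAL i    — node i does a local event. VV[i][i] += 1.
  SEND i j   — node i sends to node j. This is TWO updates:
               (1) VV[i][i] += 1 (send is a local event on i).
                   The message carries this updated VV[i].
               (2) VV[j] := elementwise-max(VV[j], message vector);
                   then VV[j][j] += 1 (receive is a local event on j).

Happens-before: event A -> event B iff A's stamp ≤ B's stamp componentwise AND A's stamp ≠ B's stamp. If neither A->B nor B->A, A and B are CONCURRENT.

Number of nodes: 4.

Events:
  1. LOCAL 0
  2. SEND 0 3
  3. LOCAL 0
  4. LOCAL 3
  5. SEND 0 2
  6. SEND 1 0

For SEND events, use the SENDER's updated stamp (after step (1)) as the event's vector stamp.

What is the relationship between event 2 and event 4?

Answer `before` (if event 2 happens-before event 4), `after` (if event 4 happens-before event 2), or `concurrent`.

Initial: VV[0]=[0, 0, 0, 0]
Initial: VV[1]=[0, 0, 0, 0]
Initial: VV[2]=[0, 0, 0, 0]
Initial: VV[3]=[0, 0, 0, 0]
Event 1: LOCAL 0: VV[0][0]++ -> VV[0]=[1, 0, 0, 0]
Event 2: SEND 0->3: VV[0][0]++ -> VV[0]=[2, 0, 0, 0], msg_vec=[2, 0, 0, 0]; VV[3]=max(VV[3],msg_vec) then VV[3][3]++ -> VV[3]=[2, 0, 0, 1]
Event 3: LOCAL 0: VV[0][0]++ -> VV[0]=[3, 0, 0, 0]
Event 4: LOCAL 3: VV[3][3]++ -> VV[3]=[2, 0, 0, 2]
Event 5: SEND 0->2: VV[0][0]++ -> VV[0]=[4, 0, 0, 0], msg_vec=[4, 0, 0, 0]; VV[2]=max(VV[2],msg_vec) then VV[2][2]++ -> VV[2]=[4, 0, 1, 0]
Event 6: SEND 1->0: VV[1][1]++ -> VV[1]=[0, 1, 0, 0], msg_vec=[0, 1, 0, 0]; VV[0]=max(VV[0],msg_vec) then VV[0][0]++ -> VV[0]=[5, 1, 0, 0]
Event 2 stamp: [2, 0, 0, 0]
Event 4 stamp: [2, 0, 0, 2]
[2, 0, 0, 0] <= [2, 0, 0, 2]? True
[2, 0, 0, 2] <= [2, 0, 0, 0]? False
Relation: before

Answer: before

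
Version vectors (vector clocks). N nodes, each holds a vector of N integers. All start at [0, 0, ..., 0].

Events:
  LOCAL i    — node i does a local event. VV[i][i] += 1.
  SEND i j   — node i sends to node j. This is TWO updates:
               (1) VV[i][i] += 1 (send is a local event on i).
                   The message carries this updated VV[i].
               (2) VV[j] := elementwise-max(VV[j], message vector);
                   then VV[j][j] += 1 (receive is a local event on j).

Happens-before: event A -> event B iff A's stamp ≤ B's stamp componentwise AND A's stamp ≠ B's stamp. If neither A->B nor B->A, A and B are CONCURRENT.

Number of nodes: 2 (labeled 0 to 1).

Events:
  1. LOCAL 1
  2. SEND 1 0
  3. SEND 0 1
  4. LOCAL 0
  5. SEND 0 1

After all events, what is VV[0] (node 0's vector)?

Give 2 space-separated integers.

Initial: VV[0]=[0, 0]
Initial: VV[1]=[0, 0]
Event 1: LOCAL 1: VV[1][1]++ -> VV[1]=[0, 1]
Event 2: SEND 1->0: VV[1][1]++ -> VV[1]=[0, 2], msg_vec=[0, 2]; VV[0]=max(VV[0],msg_vec) then VV[0][0]++ -> VV[0]=[1, 2]
Event 3: SEND 0->1: VV[0][0]++ -> VV[0]=[2, 2], msg_vec=[2, 2]; VV[1]=max(VV[1],msg_vec) then VV[1][1]++ -> VV[1]=[2, 3]
Event 4: LOCAL 0: VV[0][0]++ -> VV[0]=[3, 2]
Event 5: SEND 0->1: VV[0][0]++ -> VV[0]=[4, 2], msg_vec=[4, 2]; VV[1]=max(VV[1],msg_vec) then VV[1][1]++ -> VV[1]=[4, 4]
Final vectors: VV[0]=[4, 2]; VV[1]=[4, 4]

Answer: 4 2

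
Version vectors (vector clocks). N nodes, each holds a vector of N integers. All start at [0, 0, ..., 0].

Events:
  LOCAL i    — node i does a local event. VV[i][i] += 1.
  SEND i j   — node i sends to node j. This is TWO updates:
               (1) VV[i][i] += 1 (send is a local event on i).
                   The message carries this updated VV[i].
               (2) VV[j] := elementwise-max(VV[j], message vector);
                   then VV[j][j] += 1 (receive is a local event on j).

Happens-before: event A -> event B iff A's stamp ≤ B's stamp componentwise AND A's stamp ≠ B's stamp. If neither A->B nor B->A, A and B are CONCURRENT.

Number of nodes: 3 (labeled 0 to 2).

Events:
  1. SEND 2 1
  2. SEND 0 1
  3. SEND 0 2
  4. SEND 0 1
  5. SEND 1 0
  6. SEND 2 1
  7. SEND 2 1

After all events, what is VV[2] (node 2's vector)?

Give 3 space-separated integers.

Initial: VV[0]=[0, 0, 0]
Initial: VV[1]=[0, 0, 0]
Initial: VV[2]=[0, 0, 0]
Event 1: SEND 2->1: VV[2][2]++ -> VV[2]=[0, 0, 1], msg_vec=[0, 0, 1]; VV[1]=max(VV[1],msg_vec) then VV[1][1]++ -> VV[1]=[0, 1, 1]
Event 2: SEND 0->1: VV[0][0]++ -> VV[0]=[1, 0, 0], msg_vec=[1, 0, 0]; VV[1]=max(VV[1],msg_vec) then VV[1][1]++ -> VV[1]=[1, 2, 1]
Event 3: SEND 0->2: VV[0][0]++ -> VV[0]=[2, 0, 0], msg_vec=[2, 0, 0]; VV[2]=max(VV[2],msg_vec) then VV[2][2]++ -> VV[2]=[2, 0, 2]
Event 4: SEND 0->1: VV[0][0]++ -> VV[0]=[3, 0, 0], msg_vec=[3, 0, 0]; VV[1]=max(VV[1],msg_vec) then VV[1][1]++ -> VV[1]=[3, 3, 1]
Event 5: SEND 1->0: VV[1][1]++ -> VV[1]=[3, 4, 1], msg_vec=[3, 4, 1]; VV[0]=max(VV[0],msg_vec) then VV[0][0]++ -> VV[0]=[4, 4, 1]
Event 6: SEND 2->1: VV[2][2]++ -> VV[2]=[2, 0, 3], msg_vec=[2, 0, 3]; VV[1]=max(VV[1],msg_vec) then VV[1][1]++ -> VV[1]=[3, 5, 3]
Event 7: SEND 2->1: VV[2][2]++ -> VV[2]=[2, 0, 4], msg_vec=[2, 0, 4]; VV[1]=max(VV[1],msg_vec) then VV[1][1]++ -> VV[1]=[3, 6, 4]
Final vectors: VV[0]=[4, 4, 1]; VV[1]=[3, 6, 4]; VV[2]=[2, 0, 4]

Answer: 2 0 4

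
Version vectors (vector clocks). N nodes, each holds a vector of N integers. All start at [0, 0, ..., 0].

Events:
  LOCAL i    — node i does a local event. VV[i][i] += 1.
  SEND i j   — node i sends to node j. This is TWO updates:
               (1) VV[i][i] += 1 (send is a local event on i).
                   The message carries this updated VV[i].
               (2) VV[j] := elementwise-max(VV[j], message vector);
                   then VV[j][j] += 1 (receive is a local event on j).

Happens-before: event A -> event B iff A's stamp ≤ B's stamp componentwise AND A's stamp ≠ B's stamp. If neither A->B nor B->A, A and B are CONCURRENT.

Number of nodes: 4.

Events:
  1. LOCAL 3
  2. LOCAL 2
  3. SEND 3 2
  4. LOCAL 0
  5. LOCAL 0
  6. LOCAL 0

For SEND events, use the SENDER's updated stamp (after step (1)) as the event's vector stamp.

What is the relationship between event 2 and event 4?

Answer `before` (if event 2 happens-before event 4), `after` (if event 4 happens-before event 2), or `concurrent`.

Answer: concurrent

Derivation:
Initial: VV[0]=[0, 0, 0, 0]
Initial: VV[1]=[0, 0, 0, 0]
Initial: VV[2]=[0, 0, 0, 0]
Initial: VV[3]=[0, 0, 0, 0]
Event 1: LOCAL 3: VV[3][3]++ -> VV[3]=[0, 0, 0, 1]
Event 2: LOCAL 2: VV[2][2]++ -> VV[2]=[0, 0, 1, 0]
Event 3: SEND 3->2: VV[3][3]++ -> VV[3]=[0, 0, 0, 2], msg_vec=[0, 0, 0, 2]; VV[2]=max(VV[2],msg_vec) then VV[2][2]++ -> VV[2]=[0, 0, 2, 2]
Event 4: LOCAL 0: VV[0][0]++ -> VV[0]=[1, 0, 0, 0]
Event 5: LOCAL 0: VV[0][0]++ -> VV[0]=[2, 0, 0, 0]
Event 6: LOCAL 0: VV[0][0]++ -> VV[0]=[3, 0, 0, 0]
Event 2 stamp: [0, 0, 1, 0]
Event 4 stamp: [1, 0, 0, 0]
[0, 0, 1, 0] <= [1, 0, 0, 0]? False
[1, 0, 0, 0] <= [0, 0, 1, 0]? False
Relation: concurrent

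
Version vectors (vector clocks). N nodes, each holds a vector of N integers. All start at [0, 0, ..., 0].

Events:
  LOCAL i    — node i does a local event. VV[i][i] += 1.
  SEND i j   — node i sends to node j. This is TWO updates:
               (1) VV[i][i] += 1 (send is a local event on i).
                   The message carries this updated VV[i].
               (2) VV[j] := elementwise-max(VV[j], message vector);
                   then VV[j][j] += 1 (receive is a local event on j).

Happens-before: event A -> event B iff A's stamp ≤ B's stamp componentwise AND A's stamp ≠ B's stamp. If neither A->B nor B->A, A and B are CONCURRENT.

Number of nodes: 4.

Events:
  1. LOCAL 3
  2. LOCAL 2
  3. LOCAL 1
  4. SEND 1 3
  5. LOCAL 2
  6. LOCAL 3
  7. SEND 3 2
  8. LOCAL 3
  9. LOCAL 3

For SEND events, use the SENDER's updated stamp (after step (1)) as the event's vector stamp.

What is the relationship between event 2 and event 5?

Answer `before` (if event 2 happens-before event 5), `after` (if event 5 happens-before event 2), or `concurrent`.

Answer: before

Derivation:
Initial: VV[0]=[0, 0, 0, 0]
Initial: VV[1]=[0, 0, 0, 0]
Initial: VV[2]=[0, 0, 0, 0]
Initial: VV[3]=[0, 0, 0, 0]
Event 1: LOCAL 3: VV[3][3]++ -> VV[3]=[0, 0, 0, 1]
Event 2: LOCAL 2: VV[2][2]++ -> VV[2]=[0, 0, 1, 0]
Event 3: LOCAL 1: VV[1][1]++ -> VV[1]=[0, 1, 0, 0]
Event 4: SEND 1->3: VV[1][1]++ -> VV[1]=[0, 2, 0, 0], msg_vec=[0, 2, 0, 0]; VV[3]=max(VV[3],msg_vec) then VV[3][3]++ -> VV[3]=[0, 2, 0, 2]
Event 5: LOCAL 2: VV[2][2]++ -> VV[2]=[0, 0, 2, 0]
Event 6: LOCAL 3: VV[3][3]++ -> VV[3]=[0, 2, 0, 3]
Event 7: SEND 3->2: VV[3][3]++ -> VV[3]=[0, 2, 0, 4], msg_vec=[0, 2, 0, 4]; VV[2]=max(VV[2],msg_vec) then VV[2][2]++ -> VV[2]=[0, 2, 3, 4]
Event 8: LOCAL 3: VV[3][3]++ -> VV[3]=[0, 2, 0, 5]
Event 9: LOCAL 3: VV[3][3]++ -> VV[3]=[0, 2, 0, 6]
Event 2 stamp: [0, 0, 1, 0]
Event 5 stamp: [0, 0, 2, 0]
[0, 0, 1, 0] <= [0, 0, 2, 0]? True
[0, 0, 2, 0] <= [0, 0, 1, 0]? False
Relation: before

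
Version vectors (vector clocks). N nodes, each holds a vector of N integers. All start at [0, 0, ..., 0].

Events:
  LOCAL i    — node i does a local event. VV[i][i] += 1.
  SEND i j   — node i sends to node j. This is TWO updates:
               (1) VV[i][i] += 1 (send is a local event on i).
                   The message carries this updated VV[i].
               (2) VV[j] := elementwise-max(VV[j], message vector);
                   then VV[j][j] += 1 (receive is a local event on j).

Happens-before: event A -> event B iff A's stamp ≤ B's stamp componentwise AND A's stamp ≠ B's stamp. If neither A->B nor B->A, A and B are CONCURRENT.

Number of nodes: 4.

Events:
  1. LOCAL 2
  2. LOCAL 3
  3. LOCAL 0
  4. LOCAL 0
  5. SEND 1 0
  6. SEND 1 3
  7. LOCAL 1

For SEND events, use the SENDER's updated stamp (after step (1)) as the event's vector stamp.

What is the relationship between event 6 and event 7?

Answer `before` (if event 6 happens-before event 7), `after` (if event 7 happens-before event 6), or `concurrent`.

Initial: VV[0]=[0, 0, 0, 0]
Initial: VV[1]=[0, 0, 0, 0]
Initial: VV[2]=[0, 0, 0, 0]
Initial: VV[3]=[0, 0, 0, 0]
Event 1: LOCAL 2: VV[2][2]++ -> VV[2]=[0, 0, 1, 0]
Event 2: LOCAL 3: VV[3][3]++ -> VV[3]=[0, 0, 0, 1]
Event 3: LOCAL 0: VV[0][0]++ -> VV[0]=[1, 0, 0, 0]
Event 4: LOCAL 0: VV[0][0]++ -> VV[0]=[2, 0, 0, 0]
Event 5: SEND 1->0: VV[1][1]++ -> VV[1]=[0, 1, 0, 0], msg_vec=[0, 1, 0, 0]; VV[0]=max(VV[0],msg_vec) then VV[0][0]++ -> VV[0]=[3, 1, 0, 0]
Event 6: SEND 1->3: VV[1][1]++ -> VV[1]=[0, 2, 0, 0], msg_vec=[0, 2, 0, 0]; VV[3]=max(VV[3],msg_vec) then VV[3][3]++ -> VV[3]=[0, 2, 0, 2]
Event 7: LOCAL 1: VV[1][1]++ -> VV[1]=[0, 3, 0, 0]
Event 6 stamp: [0, 2, 0, 0]
Event 7 stamp: [0, 3, 0, 0]
[0, 2, 0, 0] <= [0, 3, 0, 0]? True
[0, 3, 0, 0] <= [0, 2, 0, 0]? False
Relation: before

Answer: before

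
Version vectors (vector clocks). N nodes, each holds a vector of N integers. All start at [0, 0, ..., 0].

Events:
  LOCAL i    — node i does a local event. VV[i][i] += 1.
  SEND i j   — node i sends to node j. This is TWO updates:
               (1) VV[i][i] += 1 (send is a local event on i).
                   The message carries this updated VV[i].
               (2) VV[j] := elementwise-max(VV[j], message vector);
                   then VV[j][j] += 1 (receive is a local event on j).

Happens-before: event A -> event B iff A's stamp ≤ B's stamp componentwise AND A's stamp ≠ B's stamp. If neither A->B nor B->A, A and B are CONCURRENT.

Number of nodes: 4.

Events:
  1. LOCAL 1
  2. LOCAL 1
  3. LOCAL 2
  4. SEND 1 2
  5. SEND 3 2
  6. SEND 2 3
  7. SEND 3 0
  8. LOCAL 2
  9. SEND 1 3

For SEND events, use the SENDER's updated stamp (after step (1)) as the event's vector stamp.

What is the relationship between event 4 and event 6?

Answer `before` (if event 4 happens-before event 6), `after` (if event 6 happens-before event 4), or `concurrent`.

Answer: before

Derivation:
Initial: VV[0]=[0, 0, 0, 0]
Initial: VV[1]=[0, 0, 0, 0]
Initial: VV[2]=[0, 0, 0, 0]
Initial: VV[3]=[0, 0, 0, 0]
Event 1: LOCAL 1: VV[1][1]++ -> VV[1]=[0, 1, 0, 0]
Event 2: LOCAL 1: VV[1][1]++ -> VV[1]=[0, 2, 0, 0]
Event 3: LOCAL 2: VV[2][2]++ -> VV[2]=[0, 0, 1, 0]
Event 4: SEND 1->2: VV[1][1]++ -> VV[1]=[0, 3, 0, 0], msg_vec=[0, 3, 0, 0]; VV[2]=max(VV[2],msg_vec) then VV[2][2]++ -> VV[2]=[0, 3, 2, 0]
Event 5: SEND 3->2: VV[3][3]++ -> VV[3]=[0, 0, 0, 1], msg_vec=[0, 0, 0, 1]; VV[2]=max(VV[2],msg_vec) then VV[2][2]++ -> VV[2]=[0, 3, 3, 1]
Event 6: SEND 2->3: VV[2][2]++ -> VV[2]=[0, 3, 4, 1], msg_vec=[0, 3, 4, 1]; VV[3]=max(VV[3],msg_vec) then VV[3][3]++ -> VV[3]=[0, 3, 4, 2]
Event 7: SEND 3->0: VV[3][3]++ -> VV[3]=[0, 3, 4, 3], msg_vec=[0, 3, 4, 3]; VV[0]=max(VV[0],msg_vec) then VV[0][0]++ -> VV[0]=[1, 3, 4, 3]
Event 8: LOCAL 2: VV[2][2]++ -> VV[2]=[0, 3, 5, 1]
Event 9: SEND 1->3: VV[1][1]++ -> VV[1]=[0, 4, 0, 0], msg_vec=[0, 4, 0, 0]; VV[3]=max(VV[3],msg_vec) then VV[3][3]++ -> VV[3]=[0, 4, 4, 4]
Event 4 stamp: [0, 3, 0, 0]
Event 6 stamp: [0, 3, 4, 1]
[0, 3, 0, 0] <= [0, 3, 4, 1]? True
[0, 3, 4, 1] <= [0, 3, 0, 0]? False
Relation: before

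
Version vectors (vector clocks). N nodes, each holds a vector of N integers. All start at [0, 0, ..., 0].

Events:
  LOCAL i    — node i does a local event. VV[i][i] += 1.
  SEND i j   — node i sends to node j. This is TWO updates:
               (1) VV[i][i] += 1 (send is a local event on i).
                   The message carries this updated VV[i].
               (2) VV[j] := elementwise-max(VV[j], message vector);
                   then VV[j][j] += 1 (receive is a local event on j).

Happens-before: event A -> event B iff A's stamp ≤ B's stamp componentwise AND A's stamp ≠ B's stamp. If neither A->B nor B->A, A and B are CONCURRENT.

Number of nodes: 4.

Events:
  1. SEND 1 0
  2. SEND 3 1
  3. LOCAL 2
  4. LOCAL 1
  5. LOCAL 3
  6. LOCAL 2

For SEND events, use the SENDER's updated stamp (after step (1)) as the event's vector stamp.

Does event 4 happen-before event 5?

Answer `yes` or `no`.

Initial: VV[0]=[0, 0, 0, 0]
Initial: VV[1]=[0, 0, 0, 0]
Initial: VV[2]=[0, 0, 0, 0]
Initial: VV[3]=[0, 0, 0, 0]
Event 1: SEND 1->0: VV[1][1]++ -> VV[1]=[0, 1, 0, 0], msg_vec=[0, 1, 0, 0]; VV[0]=max(VV[0],msg_vec) then VV[0][0]++ -> VV[0]=[1, 1, 0, 0]
Event 2: SEND 3->1: VV[3][3]++ -> VV[3]=[0, 0, 0, 1], msg_vec=[0, 0, 0, 1]; VV[1]=max(VV[1],msg_vec) then VV[1][1]++ -> VV[1]=[0, 2, 0, 1]
Event 3: LOCAL 2: VV[2][2]++ -> VV[2]=[0, 0, 1, 0]
Event 4: LOCAL 1: VV[1][1]++ -> VV[1]=[0, 3, 0, 1]
Event 5: LOCAL 3: VV[3][3]++ -> VV[3]=[0, 0, 0, 2]
Event 6: LOCAL 2: VV[2][2]++ -> VV[2]=[0, 0, 2, 0]
Event 4 stamp: [0, 3, 0, 1]
Event 5 stamp: [0, 0, 0, 2]
[0, 3, 0, 1] <= [0, 0, 0, 2]? False. Equal? False. Happens-before: False

Answer: no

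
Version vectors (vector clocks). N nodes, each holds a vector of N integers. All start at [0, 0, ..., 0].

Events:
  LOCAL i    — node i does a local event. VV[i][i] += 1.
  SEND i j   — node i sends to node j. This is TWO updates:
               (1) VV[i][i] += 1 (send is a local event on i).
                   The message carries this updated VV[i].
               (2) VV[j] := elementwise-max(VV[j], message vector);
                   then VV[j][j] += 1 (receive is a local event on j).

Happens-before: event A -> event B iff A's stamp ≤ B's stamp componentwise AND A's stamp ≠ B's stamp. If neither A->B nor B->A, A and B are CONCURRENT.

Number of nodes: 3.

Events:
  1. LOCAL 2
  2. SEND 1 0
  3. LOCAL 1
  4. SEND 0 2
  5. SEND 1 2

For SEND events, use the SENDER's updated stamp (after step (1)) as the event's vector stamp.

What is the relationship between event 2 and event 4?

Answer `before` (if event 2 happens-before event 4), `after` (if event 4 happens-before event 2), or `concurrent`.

Initial: VV[0]=[0, 0, 0]
Initial: VV[1]=[0, 0, 0]
Initial: VV[2]=[0, 0, 0]
Event 1: LOCAL 2: VV[2][2]++ -> VV[2]=[0, 0, 1]
Event 2: SEND 1->0: VV[1][1]++ -> VV[1]=[0, 1, 0], msg_vec=[0, 1, 0]; VV[0]=max(VV[0],msg_vec) then VV[0][0]++ -> VV[0]=[1, 1, 0]
Event 3: LOCAL 1: VV[1][1]++ -> VV[1]=[0, 2, 0]
Event 4: SEND 0->2: VV[0][0]++ -> VV[0]=[2, 1, 0], msg_vec=[2, 1, 0]; VV[2]=max(VV[2],msg_vec) then VV[2][2]++ -> VV[2]=[2, 1, 2]
Event 5: SEND 1->2: VV[1][1]++ -> VV[1]=[0, 3, 0], msg_vec=[0, 3, 0]; VV[2]=max(VV[2],msg_vec) then VV[2][2]++ -> VV[2]=[2, 3, 3]
Event 2 stamp: [0, 1, 0]
Event 4 stamp: [2, 1, 0]
[0, 1, 0] <= [2, 1, 0]? True
[2, 1, 0] <= [0, 1, 0]? False
Relation: before

Answer: before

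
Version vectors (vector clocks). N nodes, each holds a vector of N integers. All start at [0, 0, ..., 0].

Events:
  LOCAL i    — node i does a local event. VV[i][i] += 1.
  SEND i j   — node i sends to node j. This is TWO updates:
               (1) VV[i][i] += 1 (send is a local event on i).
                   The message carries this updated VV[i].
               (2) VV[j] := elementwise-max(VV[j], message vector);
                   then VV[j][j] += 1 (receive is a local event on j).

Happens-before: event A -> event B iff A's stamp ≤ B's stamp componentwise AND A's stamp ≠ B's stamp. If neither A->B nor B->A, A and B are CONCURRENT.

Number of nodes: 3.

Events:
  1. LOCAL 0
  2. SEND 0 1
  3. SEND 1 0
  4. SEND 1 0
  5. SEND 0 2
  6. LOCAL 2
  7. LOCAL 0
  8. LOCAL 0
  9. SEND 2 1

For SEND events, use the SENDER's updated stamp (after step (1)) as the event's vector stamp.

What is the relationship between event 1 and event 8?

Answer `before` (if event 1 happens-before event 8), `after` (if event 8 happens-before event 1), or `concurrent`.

Answer: before

Derivation:
Initial: VV[0]=[0, 0, 0]
Initial: VV[1]=[0, 0, 0]
Initial: VV[2]=[0, 0, 0]
Event 1: LOCAL 0: VV[0][0]++ -> VV[0]=[1, 0, 0]
Event 2: SEND 0->1: VV[0][0]++ -> VV[0]=[2, 0, 0], msg_vec=[2, 0, 0]; VV[1]=max(VV[1],msg_vec) then VV[1][1]++ -> VV[1]=[2, 1, 0]
Event 3: SEND 1->0: VV[1][1]++ -> VV[1]=[2, 2, 0], msg_vec=[2, 2, 0]; VV[0]=max(VV[0],msg_vec) then VV[0][0]++ -> VV[0]=[3, 2, 0]
Event 4: SEND 1->0: VV[1][1]++ -> VV[1]=[2, 3, 0], msg_vec=[2, 3, 0]; VV[0]=max(VV[0],msg_vec) then VV[0][0]++ -> VV[0]=[4, 3, 0]
Event 5: SEND 0->2: VV[0][0]++ -> VV[0]=[5, 3, 0], msg_vec=[5, 3, 0]; VV[2]=max(VV[2],msg_vec) then VV[2][2]++ -> VV[2]=[5, 3, 1]
Event 6: LOCAL 2: VV[2][2]++ -> VV[2]=[5, 3, 2]
Event 7: LOCAL 0: VV[0][0]++ -> VV[0]=[6, 3, 0]
Event 8: LOCAL 0: VV[0][0]++ -> VV[0]=[7, 3, 0]
Event 9: SEND 2->1: VV[2][2]++ -> VV[2]=[5, 3, 3], msg_vec=[5, 3, 3]; VV[1]=max(VV[1],msg_vec) then VV[1][1]++ -> VV[1]=[5, 4, 3]
Event 1 stamp: [1, 0, 0]
Event 8 stamp: [7, 3, 0]
[1, 0, 0] <= [7, 3, 0]? True
[7, 3, 0] <= [1, 0, 0]? False
Relation: before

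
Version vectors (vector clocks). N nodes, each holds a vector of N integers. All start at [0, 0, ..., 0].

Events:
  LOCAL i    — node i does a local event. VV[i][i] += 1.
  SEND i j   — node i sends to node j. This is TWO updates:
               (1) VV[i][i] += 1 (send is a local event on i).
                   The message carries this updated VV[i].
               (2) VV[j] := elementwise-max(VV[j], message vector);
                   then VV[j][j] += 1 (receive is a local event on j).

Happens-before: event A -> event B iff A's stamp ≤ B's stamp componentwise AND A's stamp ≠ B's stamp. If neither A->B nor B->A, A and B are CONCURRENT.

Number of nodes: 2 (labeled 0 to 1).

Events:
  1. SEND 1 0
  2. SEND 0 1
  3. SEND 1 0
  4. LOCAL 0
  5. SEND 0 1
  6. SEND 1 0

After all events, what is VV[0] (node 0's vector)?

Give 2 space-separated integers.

Initial: VV[0]=[0, 0]
Initial: VV[1]=[0, 0]
Event 1: SEND 1->0: VV[1][1]++ -> VV[1]=[0, 1], msg_vec=[0, 1]; VV[0]=max(VV[0],msg_vec) then VV[0][0]++ -> VV[0]=[1, 1]
Event 2: SEND 0->1: VV[0][0]++ -> VV[0]=[2, 1], msg_vec=[2, 1]; VV[1]=max(VV[1],msg_vec) then VV[1][1]++ -> VV[1]=[2, 2]
Event 3: SEND 1->0: VV[1][1]++ -> VV[1]=[2, 3], msg_vec=[2, 3]; VV[0]=max(VV[0],msg_vec) then VV[0][0]++ -> VV[0]=[3, 3]
Event 4: LOCAL 0: VV[0][0]++ -> VV[0]=[4, 3]
Event 5: SEND 0->1: VV[0][0]++ -> VV[0]=[5, 3], msg_vec=[5, 3]; VV[1]=max(VV[1],msg_vec) then VV[1][1]++ -> VV[1]=[5, 4]
Event 6: SEND 1->0: VV[1][1]++ -> VV[1]=[5, 5], msg_vec=[5, 5]; VV[0]=max(VV[0],msg_vec) then VV[0][0]++ -> VV[0]=[6, 5]
Final vectors: VV[0]=[6, 5]; VV[1]=[5, 5]

Answer: 6 5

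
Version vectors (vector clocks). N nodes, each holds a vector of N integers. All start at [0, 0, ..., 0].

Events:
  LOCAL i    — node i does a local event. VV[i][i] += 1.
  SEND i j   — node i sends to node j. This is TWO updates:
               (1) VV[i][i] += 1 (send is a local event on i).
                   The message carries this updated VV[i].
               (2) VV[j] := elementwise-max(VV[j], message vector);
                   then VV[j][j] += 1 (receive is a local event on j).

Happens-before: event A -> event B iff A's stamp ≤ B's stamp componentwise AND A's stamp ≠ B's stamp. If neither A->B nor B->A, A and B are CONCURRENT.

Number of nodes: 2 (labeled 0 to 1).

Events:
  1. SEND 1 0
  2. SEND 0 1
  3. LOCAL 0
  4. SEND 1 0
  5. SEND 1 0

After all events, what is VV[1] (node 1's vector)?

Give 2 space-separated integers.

Initial: VV[0]=[0, 0]
Initial: VV[1]=[0, 0]
Event 1: SEND 1->0: VV[1][1]++ -> VV[1]=[0, 1], msg_vec=[0, 1]; VV[0]=max(VV[0],msg_vec) then VV[0][0]++ -> VV[0]=[1, 1]
Event 2: SEND 0->1: VV[0][0]++ -> VV[0]=[2, 1], msg_vec=[2, 1]; VV[1]=max(VV[1],msg_vec) then VV[1][1]++ -> VV[1]=[2, 2]
Event 3: LOCAL 0: VV[0][0]++ -> VV[0]=[3, 1]
Event 4: SEND 1->0: VV[1][1]++ -> VV[1]=[2, 3], msg_vec=[2, 3]; VV[0]=max(VV[0],msg_vec) then VV[0][0]++ -> VV[0]=[4, 3]
Event 5: SEND 1->0: VV[1][1]++ -> VV[1]=[2, 4], msg_vec=[2, 4]; VV[0]=max(VV[0],msg_vec) then VV[0][0]++ -> VV[0]=[5, 4]
Final vectors: VV[0]=[5, 4]; VV[1]=[2, 4]

Answer: 2 4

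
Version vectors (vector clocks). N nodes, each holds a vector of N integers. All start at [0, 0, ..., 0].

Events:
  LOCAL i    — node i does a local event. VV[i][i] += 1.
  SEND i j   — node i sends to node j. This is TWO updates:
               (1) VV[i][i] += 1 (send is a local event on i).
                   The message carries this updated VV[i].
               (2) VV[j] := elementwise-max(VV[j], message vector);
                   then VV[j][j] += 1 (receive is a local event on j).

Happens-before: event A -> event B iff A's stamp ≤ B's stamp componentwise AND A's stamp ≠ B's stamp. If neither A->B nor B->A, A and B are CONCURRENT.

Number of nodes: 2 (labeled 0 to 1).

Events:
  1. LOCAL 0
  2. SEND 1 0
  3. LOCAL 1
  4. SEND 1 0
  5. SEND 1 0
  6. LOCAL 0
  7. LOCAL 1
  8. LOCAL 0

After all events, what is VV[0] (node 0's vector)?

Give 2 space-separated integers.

Answer: 6 4

Derivation:
Initial: VV[0]=[0, 0]
Initial: VV[1]=[0, 0]
Event 1: LOCAL 0: VV[0][0]++ -> VV[0]=[1, 0]
Event 2: SEND 1->0: VV[1][1]++ -> VV[1]=[0, 1], msg_vec=[0, 1]; VV[0]=max(VV[0],msg_vec) then VV[0][0]++ -> VV[0]=[2, 1]
Event 3: LOCAL 1: VV[1][1]++ -> VV[1]=[0, 2]
Event 4: SEND 1->0: VV[1][1]++ -> VV[1]=[0, 3], msg_vec=[0, 3]; VV[0]=max(VV[0],msg_vec) then VV[0][0]++ -> VV[0]=[3, 3]
Event 5: SEND 1->0: VV[1][1]++ -> VV[1]=[0, 4], msg_vec=[0, 4]; VV[0]=max(VV[0],msg_vec) then VV[0][0]++ -> VV[0]=[4, 4]
Event 6: LOCAL 0: VV[0][0]++ -> VV[0]=[5, 4]
Event 7: LOCAL 1: VV[1][1]++ -> VV[1]=[0, 5]
Event 8: LOCAL 0: VV[0][0]++ -> VV[0]=[6, 4]
Final vectors: VV[0]=[6, 4]; VV[1]=[0, 5]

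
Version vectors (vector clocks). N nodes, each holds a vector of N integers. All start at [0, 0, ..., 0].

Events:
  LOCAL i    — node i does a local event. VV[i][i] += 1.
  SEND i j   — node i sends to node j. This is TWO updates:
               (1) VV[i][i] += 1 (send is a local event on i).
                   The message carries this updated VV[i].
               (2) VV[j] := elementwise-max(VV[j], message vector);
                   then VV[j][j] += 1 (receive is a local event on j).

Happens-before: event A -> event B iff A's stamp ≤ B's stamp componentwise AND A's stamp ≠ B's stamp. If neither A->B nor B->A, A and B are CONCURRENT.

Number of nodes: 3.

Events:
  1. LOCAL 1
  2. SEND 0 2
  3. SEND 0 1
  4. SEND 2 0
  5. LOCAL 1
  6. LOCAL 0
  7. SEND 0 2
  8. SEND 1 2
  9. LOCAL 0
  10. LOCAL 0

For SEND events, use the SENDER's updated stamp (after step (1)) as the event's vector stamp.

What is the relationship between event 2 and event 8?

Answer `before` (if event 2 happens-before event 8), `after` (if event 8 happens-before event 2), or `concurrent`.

Initial: VV[0]=[0, 0, 0]
Initial: VV[1]=[0, 0, 0]
Initial: VV[2]=[0, 0, 0]
Event 1: LOCAL 1: VV[1][1]++ -> VV[1]=[0, 1, 0]
Event 2: SEND 0->2: VV[0][0]++ -> VV[0]=[1, 0, 0], msg_vec=[1, 0, 0]; VV[2]=max(VV[2],msg_vec) then VV[2][2]++ -> VV[2]=[1, 0, 1]
Event 3: SEND 0->1: VV[0][0]++ -> VV[0]=[2, 0, 0], msg_vec=[2, 0, 0]; VV[1]=max(VV[1],msg_vec) then VV[1][1]++ -> VV[1]=[2, 2, 0]
Event 4: SEND 2->0: VV[2][2]++ -> VV[2]=[1, 0, 2], msg_vec=[1, 0, 2]; VV[0]=max(VV[0],msg_vec) then VV[0][0]++ -> VV[0]=[3, 0, 2]
Event 5: LOCAL 1: VV[1][1]++ -> VV[1]=[2, 3, 0]
Event 6: LOCAL 0: VV[0][0]++ -> VV[0]=[4, 0, 2]
Event 7: SEND 0->2: VV[0][0]++ -> VV[0]=[5, 0, 2], msg_vec=[5, 0, 2]; VV[2]=max(VV[2],msg_vec) then VV[2][2]++ -> VV[2]=[5, 0, 3]
Event 8: SEND 1->2: VV[1][1]++ -> VV[1]=[2, 4, 0], msg_vec=[2, 4, 0]; VV[2]=max(VV[2],msg_vec) then VV[2][2]++ -> VV[2]=[5, 4, 4]
Event 9: LOCAL 0: VV[0][0]++ -> VV[0]=[6, 0, 2]
Event 10: LOCAL 0: VV[0][0]++ -> VV[0]=[7, 0, 2]
Event 2 stamp: [1, 0, 0]
Event 8 stamp: [2, 4, 0]
[1, 0, 0] <= [2, 4, 0]? True
[2, 4, 0] <= [1, 0, 0]? False
Relation: before

Answer: before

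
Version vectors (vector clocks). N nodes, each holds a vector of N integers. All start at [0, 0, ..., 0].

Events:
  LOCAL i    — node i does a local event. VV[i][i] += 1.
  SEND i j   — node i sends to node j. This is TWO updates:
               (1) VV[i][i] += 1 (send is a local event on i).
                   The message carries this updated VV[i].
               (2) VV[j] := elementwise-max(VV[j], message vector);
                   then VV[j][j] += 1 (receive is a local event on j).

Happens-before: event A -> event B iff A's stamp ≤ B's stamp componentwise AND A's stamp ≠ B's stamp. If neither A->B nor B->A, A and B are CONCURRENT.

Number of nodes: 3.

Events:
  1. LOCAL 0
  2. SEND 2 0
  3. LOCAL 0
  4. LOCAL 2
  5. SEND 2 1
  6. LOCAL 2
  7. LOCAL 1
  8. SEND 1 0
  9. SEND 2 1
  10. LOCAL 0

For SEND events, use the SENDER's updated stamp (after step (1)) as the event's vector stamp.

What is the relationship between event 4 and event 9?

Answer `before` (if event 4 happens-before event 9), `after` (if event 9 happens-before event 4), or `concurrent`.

Answer: before

Derivation:
Initial: VV[0]=[0, 0, 0]
Initial: VV[1]=[0, 0, 0]
Initial: VV[2]=[0, 0, 0]
Event 1: LOCAL 0: VV[0][0]++ -> VV[0]=[1, 0, 0]
Event 2: SEND 2->0: VV[2][2]++ -> VV[2]=[0, 0, 1], msg_vec=[0, 0, 1]; VV[0]=max(VV[0],msg_vec) then VV[0][0]++ -> VV[0]=[2, 0, 1]
Event 3: LOCAL 0: VV[0][0]++ -> VV[0]=[3, 0, 1]
Event 4: LOCAL 2: VV[2][2]++ -> VV[2]=[0, 0, 2]
Event 5: SEND 2->1: VV[2][2]++ -> VV[2]=[0, 0, 3], msg_vec=[0, 0, 3]; VV[1]=max(VV[1],msg_vec) then VV[1][1]++ -> VV[1]=[0, 1, 3]
Event 6: LOCAL 2: VV[2][2]++ -> VV[2]=[0, 0, 4]
Event 7: LOCAL 1: VV[1][1]++ -> VV[1]=[0, 2, 3]
Event 8: SEND 1->0: VV[1][1]++ -> VV[1]=[0, 3, 3], msg_vec=[0, 3, 3]; VV[0]=max(VV[0],msg_vec) then VV[0][0]++ -> VV[0]=[4, 3, 3]
Event 9: SEND 2->1: VV[2][2]++ -> VV[2]=[0, 0, 5], msg_vec=[0, 0, 5]; VV[1]=max(VV[1],msg_vec) then VV[1][1]++ -> VV[1]=[0, 4, 5]
Event 10: LOCAL 0: VV[0][0]++ -> VV[0]=[5, 3, 3]
Event 4 stamp: [0, 0, 2]
Event 9 stamp: [0, 0, 5]
[0, 0, 2] <= [0, 0, 5]? True
[0, 0, 5] <= [0, 0, 2]? False
Relation: before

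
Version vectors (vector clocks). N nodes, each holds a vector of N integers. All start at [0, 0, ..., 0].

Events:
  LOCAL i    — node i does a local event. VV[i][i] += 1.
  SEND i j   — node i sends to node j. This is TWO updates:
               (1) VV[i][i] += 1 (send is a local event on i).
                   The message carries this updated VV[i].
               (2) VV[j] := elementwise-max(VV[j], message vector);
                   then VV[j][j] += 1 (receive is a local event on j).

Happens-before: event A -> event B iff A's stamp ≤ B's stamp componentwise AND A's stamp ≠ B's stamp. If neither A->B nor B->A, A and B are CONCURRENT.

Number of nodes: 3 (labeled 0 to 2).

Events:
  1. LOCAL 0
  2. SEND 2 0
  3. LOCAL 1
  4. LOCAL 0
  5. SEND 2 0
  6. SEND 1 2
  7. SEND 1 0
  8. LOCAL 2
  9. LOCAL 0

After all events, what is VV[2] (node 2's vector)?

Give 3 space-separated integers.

Initial: VV[0]=[0, 0, 0]
Initial: VV[1]=[0, 0, 0]
Initial: VV[2]=[0, 0, 0]
Event 1: LOCAL 0: VV[0][0]++ -> VV[0]=[1, 0, 0]
Event 2: SEND 2->0: VV[2][2]++ -> VV[2]=[0, 0, 1], msg_vec=[0, 0, 1]; VV[0]=max(VV[0],msg_vec) then VV[0][0]++ -> VV[0]=[2, 0, 1]
Event 3: LOCAL 1: VV[1][1]++ -> VV[1]=[0, 1, 0]
Event 4: LOCAL 0: VV[0][0]++ -> VV[0]=[3, 0, 1]
Event 5: SEND 2->0: VV[2][2]++ -> VV[2]=[0, 0, 2], msg_vec=[0, 0, 2]; VV[0]=max(VV[0],msg_vec) then VV[0][0]++ -> VV[0]=[4, 0, 2]
Event 6: SEND 1->2: VV[1][1]++ -> VV[1]=[0, 2, 0], msg_vec=[0, 2, 0]; VV[2]=max(VV[2],msg_vec) then VV[2][2]++ -> VV[2]=[0, 2, 3]
Event 7: SEND 1->0: VV[1][1]++ -> VV[1]=[0, 3, 0], msg_vec=[0, 3, 0]; VV[0]=max(VV[0],msg_vec) then VV[0][0]++ -> VV[0]=[5, 3, 2]
Event 8: LOCAL 2: VV[2][2]++ -> VV[2]=[0, 2, 4]
Event 9: LOCAL 0: VV[0][0]++ -> VV[0]=[6, 3, 2]
Final vectors: VV[0]=[6, 3, 2]; VV[1]=[0, 3, 0]; VV[2]=[0, 2, 4]

Answer: 0 2 4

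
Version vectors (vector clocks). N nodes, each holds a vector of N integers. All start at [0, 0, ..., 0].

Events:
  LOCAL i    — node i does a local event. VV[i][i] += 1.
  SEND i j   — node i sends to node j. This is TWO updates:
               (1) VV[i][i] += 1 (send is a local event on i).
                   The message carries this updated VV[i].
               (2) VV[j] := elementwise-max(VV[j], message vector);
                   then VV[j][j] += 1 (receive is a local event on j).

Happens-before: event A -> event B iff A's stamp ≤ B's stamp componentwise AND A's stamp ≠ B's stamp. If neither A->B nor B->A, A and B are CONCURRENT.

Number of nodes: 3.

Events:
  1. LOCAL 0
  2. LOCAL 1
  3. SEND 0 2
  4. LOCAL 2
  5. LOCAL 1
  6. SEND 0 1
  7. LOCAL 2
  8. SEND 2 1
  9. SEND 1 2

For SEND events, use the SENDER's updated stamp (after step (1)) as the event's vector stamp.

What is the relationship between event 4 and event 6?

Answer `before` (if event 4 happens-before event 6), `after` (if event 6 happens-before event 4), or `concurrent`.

Answer: concurrent

Derivation:
Initial: VV[0]=[0, 0, 0]
Initial: VV[1]=[0, 0, 0]
Initial: VV[2]=[0, 0, 0]
Event 1: LOCAL 0: VV[0][0]++ -> VV[0]=[1, 0, 0]
Event 2: LOCAL 1: VV[1][1]++ -> VV[1]=[0, 1, 0]
Event 3: SEND 0->2: VV[0][0]++ -> VV[0]=[2, 0, 0], msg_vec=[2, 0, 0]; VV[2]=max(VV[2],msg_vec) then VV[2][2]++ -> VV[2]=[2, 0, 1]
Event 4: LOCAL 2: VV[2][2]++ -> VV[2]=[2, 0, 2]
Event 5: LOCAL 1: VV[1][1]++ -> VV[1]=[0, 2, 0]
Event 6: SEND 0->1: VV[0][0]++ -> VV[0]=[3, 0, 0], msg_vec=[3, 0, 0]; VV[1]=max(VV[1],msg_vec) then VV[1][1]++ -> VV[1]=[3, 3, 0]
Event 7: LOCAL 2: VV[2][2]++ -> VV[2]=[2, 0, 3]
Event 8: SEND 2->1: VV[2][2]++ -> VV[2]=[2, 0, 4], msg_vec=[2, 0, 4]; VV[1]=max(VV[1],msg_vec) then VV[1][1]++ -> VV[1]=[3, 4, 4]
Event 9: SEND 1->2: VV[1][1]++ -> VV[1]=[3, 5, 4], msg_vec=[3, 5, 4]; VV[2]=max(VV[2],msg_vec) then VV[2][2]++ -> VV[2]=[3, 5, 5]
Event 4 stamp: [2, 0, 2]
Event 6 stamp: [3, 0, 0]
[2, 0, 2] <= [3, 0, 0]? False
[3, 0, 0] <= [2, 0, 2]? False
Relation: concurrent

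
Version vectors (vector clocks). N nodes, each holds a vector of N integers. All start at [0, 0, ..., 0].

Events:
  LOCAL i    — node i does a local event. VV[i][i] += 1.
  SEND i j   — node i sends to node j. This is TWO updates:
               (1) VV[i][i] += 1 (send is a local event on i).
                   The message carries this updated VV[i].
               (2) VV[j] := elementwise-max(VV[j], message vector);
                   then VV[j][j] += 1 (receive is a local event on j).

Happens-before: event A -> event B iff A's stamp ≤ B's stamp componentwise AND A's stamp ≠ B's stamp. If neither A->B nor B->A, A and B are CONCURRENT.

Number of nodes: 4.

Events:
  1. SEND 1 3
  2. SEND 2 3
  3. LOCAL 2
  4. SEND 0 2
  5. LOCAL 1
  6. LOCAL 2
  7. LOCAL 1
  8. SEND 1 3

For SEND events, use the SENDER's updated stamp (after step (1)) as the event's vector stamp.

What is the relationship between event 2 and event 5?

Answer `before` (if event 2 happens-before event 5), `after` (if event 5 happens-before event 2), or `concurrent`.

Initial: VV[0]=[0, 0, 0, 0]
Initial: VV[1]=[0, 0, 0, 0]
Initial: VV[2]=[0, 0, 0, 0]
Initial: VV[3]=[0, 0, 0, 0]
Event 1: SEND 1->3: VV[1][1]++ -> VV[1]=[0, 1, 0, 0], msg_vec=[0, 1, 0, 0]; VV[3]=max(VV[3],msg_vec) then VV[3][3]++ -> VV[3]=[0, 1, 0, 1]
Event 2: SEND 2->3: VV[2][2]++ -> VV[2]=[0, 0, 1, 0], msg_vec=[0, 0, 1, 0]; VV[3]=max(VV[3],msg_vec) then VV[3][3]++ -> VV[3]=[0, 1, 1, 2]
Event 3: LOCAL 2: VV[2][2]++ -> VV[2]=[0, 0, 2, 0]
Event 4: SEND 0->2: VV[0][0]++ -> VV[0]=[1, 0, 0, 0], msg_vec=[1, 0, 0, 0]; VV[2]=max(VV[2],msg_vec) then VV[2][2]++ -> VV[2]=[1, 0, 3, 0]
Event 5: LOCAL 1: VV[1][1]++ -> VV[1]=[0, 2, 0, 0]
Event 6: LOCAL 2: VV[2][2]++ -> VV[2]=[1, 0, 4, 0]
Event 7: LOCAL 1: VV[1][1]++ -> VV[1]=[0, 3, 0, 0]
Event 8: SEND 1->3: VV[1][1]++ -> VV[1]=[0, 4, 0, 0], msg_vec=[0, 4, 0, 0]; VV[3]=max(VV[3],msg_vec) then VV[3][3]++ -> VV[3]=[0, 4, 1, 3]
Event 2 stamp: [0, 0, 1, 0]
Event 5 stamp: [0, 2, 0, 0]
[0, 0, 1, 0] <= [0, 2, 0, 0]? False
[0, 2, 0, 0] <= [0, 0, 1, 0]? False
Relation: concurrent

Answer: concurrent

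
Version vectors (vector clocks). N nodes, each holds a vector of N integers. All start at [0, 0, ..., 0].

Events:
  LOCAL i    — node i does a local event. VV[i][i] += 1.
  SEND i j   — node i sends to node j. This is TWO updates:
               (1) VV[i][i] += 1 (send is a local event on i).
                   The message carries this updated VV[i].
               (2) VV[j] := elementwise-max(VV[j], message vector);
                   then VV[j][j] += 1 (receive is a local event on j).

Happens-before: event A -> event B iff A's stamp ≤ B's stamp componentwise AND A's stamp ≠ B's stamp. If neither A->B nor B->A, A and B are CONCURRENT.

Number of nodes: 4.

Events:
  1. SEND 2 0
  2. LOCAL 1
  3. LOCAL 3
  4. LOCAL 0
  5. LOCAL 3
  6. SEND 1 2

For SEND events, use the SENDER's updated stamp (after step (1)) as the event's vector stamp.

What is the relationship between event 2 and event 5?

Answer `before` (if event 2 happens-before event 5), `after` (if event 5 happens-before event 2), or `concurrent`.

Initial: VV[0]=[0, 0, 0, 0]
Initial: VV[1]=[0, 0, 0, 0]
Initial: VV[2]=[0, 0, 0, 0]
Initial: VV[3]=[0, 0, 0, 0]
Event 1: SEND 2->0: VV[2][2]++ -> VV[2]=[0, 0, 1, 0], msg_vec=[0, 0, 1, 0]; VV[0]=max(VV[0],msg_vec) then VV[0][0]++ -> VV[0]=[1, 0, 1, 0]
Event 2: LOCAL 1: VV[1][1]++ -> VV[1]=[0, 1, 0, 0]
Event 3: LOCAL 3: VV[3][3]++ -> VV[3]=[0, 0, 0, 1]
Event 4: LOCAL 0: VV[0][0]++ -> VV[0]=[2, 0, 1, 0]
Event 5: LOCAL 3: VV[3][3]++ -> VV[3]=[0, 0, 0, 2]
Event 6: SEND 1->2: VV[1][1]++ -> VV[1]=[0, 2, 0, 0], msg_vec=[0, 2, 0, 0]; VV[2]=max(VV[2],msg_vec) then VV[2][2]++ -> VV[2]=[0, 2, 2, 0]
Event 2 stamp: [0, 1, 0, 0]
Event 5 stamp: [0, 0, 0, 2]
[0, 1, 0, 0] <= [0, 0, 0, 2]? False
[0, 0, 0, 2] <= [0, 1, 0, 0]? False
Relation: concurrent

Answer: concurrent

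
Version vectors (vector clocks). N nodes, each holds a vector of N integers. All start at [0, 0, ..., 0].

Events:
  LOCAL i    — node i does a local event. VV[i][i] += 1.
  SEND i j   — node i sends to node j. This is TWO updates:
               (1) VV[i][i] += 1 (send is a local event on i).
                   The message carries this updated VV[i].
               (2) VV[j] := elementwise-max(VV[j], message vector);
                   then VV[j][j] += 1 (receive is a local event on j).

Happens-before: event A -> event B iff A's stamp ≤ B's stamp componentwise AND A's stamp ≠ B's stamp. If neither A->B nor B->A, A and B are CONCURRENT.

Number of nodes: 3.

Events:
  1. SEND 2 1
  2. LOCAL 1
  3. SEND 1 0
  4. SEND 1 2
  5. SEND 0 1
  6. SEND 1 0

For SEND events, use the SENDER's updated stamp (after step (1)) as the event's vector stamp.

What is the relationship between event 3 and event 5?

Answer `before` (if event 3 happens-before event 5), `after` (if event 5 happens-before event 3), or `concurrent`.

Answer: before

Derivation:
Initial: VV[0]=[0, 0, 0]
Initial: VV[1]=[0, 0, 0]
Initial: VV[2]=[0, 0, 0]
Event 1: SEND 2->1: VV[2][2]++ -> VV[2]=[0, 0, 1], msg_vec=[0, 0, 1]; VV[1]=max(VV[1],msg_vec) then VV[1][1]++ -> VV[1]=[0, 1, 1]
Event 2: LOCAL 1: VV[1][1]++ -> VV[1]=[0, 2, 1]
Event 3: SEND 1->0: VV[1][1]++ -> VV[1]=[0, 3, 1], msg_vec=[0, 3, 1]; VV[0]=max(VV[0],msg_vec) then VV[0][0]++ -> VV[0]=[1, 3, 1]
Event 4: SEND 1->2: VV[1][1]++ -> VV[1]=[0, 4, 1], msg_vec=[0, 4, 1]; VV[2]=max(VV[2],msg_vec) then VV[2][2]++ -> VV[2]=[0, 4, 2]
Event 5: SEND 0->1: VV[0][0]++ -> VV[0]=[2, 3, 1], msg_vec=[2, 3, 1]; VV[1]=max(VV[1],msg_vec) then VV[1][1]++ -> VV[1]=[2, 5, 1]
Event 6: SEND 1->0: VV[1][1]++ -> VV[1]=[2, 6, 1], msg_vec=[2, 6, 1]; VV[0]=max(VV[0],msg_vec) then VV[0][0]++ -> VV[0]=[3, 6, 1]
Event 3 stamp: [0, 3, 1]
Event 5 stamp: [2, 3, 1]
[0, 3, 1] <= [2, 3, 1]? True
[2, 3, 1] <= [0, 3, 1]? False
Relation: before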